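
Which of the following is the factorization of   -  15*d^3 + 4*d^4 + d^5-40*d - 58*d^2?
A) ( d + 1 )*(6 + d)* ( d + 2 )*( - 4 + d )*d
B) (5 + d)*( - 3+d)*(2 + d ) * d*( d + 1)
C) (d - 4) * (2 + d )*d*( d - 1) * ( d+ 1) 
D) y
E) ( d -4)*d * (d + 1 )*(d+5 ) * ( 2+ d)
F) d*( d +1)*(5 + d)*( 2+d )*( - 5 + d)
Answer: E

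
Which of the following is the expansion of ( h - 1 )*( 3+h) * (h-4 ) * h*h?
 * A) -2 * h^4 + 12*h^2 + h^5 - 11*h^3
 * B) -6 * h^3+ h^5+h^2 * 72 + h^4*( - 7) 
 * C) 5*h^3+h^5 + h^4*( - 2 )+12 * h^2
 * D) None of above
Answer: A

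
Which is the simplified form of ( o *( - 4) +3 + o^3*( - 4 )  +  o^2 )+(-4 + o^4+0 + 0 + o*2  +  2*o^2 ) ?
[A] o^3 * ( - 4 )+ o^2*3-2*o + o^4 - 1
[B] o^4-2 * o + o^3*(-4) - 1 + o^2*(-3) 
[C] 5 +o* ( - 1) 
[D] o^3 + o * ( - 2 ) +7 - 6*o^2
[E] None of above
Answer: A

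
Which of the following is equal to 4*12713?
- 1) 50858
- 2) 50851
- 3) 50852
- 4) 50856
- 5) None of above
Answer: 3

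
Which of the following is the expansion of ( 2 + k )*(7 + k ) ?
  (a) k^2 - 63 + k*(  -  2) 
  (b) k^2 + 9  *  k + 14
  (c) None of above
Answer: b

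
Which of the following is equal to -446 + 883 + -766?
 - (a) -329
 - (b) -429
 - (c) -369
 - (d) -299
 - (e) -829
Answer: a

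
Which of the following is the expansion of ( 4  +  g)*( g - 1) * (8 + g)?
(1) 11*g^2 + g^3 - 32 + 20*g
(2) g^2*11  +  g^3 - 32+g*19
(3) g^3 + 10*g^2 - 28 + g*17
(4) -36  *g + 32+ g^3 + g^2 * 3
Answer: 1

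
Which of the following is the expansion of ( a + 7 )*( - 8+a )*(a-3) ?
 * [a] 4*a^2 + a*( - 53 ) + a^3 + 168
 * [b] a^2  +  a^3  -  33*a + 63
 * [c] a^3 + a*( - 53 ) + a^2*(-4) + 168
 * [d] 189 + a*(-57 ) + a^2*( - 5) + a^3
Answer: c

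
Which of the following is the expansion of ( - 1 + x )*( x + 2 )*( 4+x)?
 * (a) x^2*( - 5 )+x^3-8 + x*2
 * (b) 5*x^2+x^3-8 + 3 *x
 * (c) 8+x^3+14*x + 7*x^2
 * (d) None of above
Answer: d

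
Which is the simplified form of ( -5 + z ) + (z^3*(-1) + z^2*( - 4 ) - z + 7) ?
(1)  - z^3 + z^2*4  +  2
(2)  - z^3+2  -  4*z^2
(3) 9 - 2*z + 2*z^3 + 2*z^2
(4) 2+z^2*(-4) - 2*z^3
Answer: 2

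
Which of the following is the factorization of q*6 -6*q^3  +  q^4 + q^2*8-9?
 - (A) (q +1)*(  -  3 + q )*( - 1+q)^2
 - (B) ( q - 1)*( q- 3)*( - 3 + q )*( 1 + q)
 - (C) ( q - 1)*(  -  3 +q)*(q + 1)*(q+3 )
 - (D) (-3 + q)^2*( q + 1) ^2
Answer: B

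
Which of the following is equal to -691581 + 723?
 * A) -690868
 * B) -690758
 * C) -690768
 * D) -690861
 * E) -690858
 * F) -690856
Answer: E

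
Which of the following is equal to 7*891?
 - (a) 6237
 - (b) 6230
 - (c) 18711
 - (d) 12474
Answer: a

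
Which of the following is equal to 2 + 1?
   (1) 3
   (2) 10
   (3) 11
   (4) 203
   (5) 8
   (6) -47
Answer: 1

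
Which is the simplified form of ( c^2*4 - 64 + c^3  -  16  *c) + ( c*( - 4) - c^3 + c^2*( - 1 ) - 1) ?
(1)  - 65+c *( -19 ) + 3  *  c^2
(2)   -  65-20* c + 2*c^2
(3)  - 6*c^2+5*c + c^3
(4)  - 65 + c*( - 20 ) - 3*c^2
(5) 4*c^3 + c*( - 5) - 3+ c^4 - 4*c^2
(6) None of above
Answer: 6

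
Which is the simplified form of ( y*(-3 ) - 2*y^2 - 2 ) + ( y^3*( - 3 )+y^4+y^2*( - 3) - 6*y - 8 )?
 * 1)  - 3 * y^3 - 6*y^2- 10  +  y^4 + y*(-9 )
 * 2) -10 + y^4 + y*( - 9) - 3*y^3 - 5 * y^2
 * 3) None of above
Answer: 2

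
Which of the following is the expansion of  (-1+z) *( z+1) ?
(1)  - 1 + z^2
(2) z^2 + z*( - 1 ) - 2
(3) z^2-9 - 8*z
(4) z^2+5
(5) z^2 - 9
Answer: 1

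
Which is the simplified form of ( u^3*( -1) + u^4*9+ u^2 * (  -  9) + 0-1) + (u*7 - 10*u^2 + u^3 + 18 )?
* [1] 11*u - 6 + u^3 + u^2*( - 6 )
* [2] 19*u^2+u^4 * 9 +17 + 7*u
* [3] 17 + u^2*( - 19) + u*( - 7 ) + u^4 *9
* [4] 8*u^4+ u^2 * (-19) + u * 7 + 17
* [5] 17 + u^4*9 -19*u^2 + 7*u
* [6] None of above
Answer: 5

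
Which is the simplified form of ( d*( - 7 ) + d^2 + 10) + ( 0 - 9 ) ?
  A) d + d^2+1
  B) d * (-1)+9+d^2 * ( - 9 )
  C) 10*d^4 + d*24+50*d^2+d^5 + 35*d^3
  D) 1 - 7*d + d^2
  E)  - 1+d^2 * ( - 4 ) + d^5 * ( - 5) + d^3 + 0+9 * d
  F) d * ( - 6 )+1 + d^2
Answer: D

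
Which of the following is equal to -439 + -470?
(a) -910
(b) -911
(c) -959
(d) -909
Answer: d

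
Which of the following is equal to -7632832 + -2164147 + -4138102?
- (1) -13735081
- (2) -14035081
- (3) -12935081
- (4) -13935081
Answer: 4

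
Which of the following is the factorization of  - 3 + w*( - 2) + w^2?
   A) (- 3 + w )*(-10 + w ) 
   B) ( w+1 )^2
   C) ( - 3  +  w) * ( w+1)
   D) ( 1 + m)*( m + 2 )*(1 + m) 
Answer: C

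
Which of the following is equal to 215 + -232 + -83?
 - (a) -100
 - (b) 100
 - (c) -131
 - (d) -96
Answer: a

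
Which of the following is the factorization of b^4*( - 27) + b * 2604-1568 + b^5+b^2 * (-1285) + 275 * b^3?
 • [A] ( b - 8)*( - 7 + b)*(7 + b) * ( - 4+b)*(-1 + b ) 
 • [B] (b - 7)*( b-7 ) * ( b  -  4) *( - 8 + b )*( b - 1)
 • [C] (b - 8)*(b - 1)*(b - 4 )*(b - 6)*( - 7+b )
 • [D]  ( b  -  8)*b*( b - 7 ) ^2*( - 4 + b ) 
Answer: B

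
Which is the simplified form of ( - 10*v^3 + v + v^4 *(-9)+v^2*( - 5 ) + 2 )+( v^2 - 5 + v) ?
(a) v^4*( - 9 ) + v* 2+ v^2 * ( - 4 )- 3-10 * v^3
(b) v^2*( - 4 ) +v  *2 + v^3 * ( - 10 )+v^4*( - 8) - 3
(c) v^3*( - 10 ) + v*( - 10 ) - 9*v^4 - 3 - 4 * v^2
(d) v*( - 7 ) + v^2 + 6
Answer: a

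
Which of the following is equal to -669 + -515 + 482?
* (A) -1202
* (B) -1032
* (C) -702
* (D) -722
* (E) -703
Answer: C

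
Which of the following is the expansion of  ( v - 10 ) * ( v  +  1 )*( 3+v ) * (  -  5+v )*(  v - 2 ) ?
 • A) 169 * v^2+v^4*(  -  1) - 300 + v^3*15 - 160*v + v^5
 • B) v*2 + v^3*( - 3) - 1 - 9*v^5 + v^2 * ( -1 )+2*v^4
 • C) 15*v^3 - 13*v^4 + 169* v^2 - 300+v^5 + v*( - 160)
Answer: C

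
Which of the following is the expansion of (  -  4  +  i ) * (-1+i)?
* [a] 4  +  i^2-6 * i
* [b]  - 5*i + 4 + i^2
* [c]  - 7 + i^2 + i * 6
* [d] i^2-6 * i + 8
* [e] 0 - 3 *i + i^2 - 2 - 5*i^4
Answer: b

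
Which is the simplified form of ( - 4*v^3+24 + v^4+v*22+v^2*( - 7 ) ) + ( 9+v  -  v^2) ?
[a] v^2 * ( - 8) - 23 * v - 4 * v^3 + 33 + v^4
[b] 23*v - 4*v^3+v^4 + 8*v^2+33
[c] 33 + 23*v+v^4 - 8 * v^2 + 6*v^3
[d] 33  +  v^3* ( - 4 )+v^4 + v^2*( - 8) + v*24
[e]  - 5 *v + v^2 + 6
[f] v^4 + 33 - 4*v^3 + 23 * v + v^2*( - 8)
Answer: f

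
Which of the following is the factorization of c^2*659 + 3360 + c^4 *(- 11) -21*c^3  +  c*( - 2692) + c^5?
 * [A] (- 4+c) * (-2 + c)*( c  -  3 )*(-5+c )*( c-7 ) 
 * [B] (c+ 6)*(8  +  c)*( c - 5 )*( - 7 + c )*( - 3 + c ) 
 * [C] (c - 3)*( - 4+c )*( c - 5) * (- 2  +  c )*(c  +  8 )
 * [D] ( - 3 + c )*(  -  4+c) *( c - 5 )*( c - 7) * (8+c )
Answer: D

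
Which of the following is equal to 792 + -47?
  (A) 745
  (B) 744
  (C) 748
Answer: A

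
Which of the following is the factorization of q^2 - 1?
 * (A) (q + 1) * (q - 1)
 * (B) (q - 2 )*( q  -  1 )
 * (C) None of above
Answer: A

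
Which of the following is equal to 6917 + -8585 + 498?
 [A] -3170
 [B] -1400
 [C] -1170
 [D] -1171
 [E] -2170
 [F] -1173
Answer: C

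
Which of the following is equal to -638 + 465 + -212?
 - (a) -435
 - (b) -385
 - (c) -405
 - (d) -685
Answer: b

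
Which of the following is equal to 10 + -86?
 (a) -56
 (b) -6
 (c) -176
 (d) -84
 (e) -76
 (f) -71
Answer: e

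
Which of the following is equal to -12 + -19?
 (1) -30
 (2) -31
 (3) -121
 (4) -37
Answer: 2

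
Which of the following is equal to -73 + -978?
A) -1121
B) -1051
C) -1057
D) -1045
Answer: B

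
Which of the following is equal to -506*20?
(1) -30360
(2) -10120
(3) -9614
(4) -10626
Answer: 2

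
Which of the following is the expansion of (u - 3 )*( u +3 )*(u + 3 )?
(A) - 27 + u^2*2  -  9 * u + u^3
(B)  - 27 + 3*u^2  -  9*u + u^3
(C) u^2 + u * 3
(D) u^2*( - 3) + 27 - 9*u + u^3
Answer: B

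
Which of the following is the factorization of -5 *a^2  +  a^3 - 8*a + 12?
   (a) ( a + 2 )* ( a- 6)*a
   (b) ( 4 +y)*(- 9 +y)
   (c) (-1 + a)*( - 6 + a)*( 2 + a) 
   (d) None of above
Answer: c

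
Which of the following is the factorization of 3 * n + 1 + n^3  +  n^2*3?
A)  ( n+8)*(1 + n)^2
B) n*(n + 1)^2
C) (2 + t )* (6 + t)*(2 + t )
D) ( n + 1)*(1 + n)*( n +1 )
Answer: D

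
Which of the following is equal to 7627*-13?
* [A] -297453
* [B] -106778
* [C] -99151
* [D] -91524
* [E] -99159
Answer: C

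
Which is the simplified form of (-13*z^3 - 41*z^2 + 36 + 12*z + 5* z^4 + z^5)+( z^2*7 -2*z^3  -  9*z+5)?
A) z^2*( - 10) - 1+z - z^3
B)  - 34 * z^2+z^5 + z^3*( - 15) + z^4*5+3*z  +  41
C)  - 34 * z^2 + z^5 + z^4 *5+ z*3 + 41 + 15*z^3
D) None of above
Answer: B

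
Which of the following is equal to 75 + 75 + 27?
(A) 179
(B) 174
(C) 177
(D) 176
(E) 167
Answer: C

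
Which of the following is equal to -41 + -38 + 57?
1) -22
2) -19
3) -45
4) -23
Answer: 1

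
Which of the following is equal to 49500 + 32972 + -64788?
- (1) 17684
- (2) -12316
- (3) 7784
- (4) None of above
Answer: 1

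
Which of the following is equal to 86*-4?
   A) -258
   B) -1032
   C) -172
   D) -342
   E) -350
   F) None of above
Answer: F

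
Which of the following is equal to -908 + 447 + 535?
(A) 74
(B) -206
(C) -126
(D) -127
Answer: A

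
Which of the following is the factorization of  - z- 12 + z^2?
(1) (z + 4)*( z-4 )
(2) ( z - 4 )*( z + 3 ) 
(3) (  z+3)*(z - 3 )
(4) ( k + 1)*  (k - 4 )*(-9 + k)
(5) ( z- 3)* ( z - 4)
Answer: 2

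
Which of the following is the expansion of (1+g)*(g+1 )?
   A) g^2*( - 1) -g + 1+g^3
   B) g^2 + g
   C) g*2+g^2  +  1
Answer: C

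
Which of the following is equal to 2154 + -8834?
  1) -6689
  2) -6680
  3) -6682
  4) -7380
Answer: 2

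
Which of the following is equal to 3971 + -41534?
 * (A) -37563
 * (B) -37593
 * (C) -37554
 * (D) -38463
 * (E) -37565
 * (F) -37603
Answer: A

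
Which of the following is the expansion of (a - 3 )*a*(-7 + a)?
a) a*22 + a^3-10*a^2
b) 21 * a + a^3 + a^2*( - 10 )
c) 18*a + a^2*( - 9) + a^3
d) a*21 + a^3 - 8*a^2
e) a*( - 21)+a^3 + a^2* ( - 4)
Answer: b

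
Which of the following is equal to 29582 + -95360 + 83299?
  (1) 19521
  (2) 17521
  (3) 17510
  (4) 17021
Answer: 2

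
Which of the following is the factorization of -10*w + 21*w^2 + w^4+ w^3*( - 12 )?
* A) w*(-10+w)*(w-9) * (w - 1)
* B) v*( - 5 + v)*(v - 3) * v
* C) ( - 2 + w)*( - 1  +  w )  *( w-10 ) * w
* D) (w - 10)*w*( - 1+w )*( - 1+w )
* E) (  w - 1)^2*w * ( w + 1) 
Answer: D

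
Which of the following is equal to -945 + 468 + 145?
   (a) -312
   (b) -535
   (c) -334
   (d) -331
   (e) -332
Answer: e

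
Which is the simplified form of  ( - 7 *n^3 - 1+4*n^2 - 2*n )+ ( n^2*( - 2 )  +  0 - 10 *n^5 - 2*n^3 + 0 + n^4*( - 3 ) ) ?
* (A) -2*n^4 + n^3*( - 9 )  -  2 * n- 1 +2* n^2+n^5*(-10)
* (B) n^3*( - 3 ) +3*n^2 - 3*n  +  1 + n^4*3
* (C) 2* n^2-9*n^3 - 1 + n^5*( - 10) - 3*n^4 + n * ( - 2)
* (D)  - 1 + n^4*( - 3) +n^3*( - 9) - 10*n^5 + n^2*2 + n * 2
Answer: C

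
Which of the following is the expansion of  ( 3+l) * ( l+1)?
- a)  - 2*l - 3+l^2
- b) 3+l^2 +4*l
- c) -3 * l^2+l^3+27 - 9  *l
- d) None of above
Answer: b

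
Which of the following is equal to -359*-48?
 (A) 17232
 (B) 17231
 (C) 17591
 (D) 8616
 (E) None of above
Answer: A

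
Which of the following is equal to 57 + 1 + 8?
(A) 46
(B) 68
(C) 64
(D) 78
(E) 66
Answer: E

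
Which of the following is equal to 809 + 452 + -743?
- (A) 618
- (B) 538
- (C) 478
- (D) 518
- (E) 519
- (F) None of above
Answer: D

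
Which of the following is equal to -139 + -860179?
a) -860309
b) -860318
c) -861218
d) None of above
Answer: b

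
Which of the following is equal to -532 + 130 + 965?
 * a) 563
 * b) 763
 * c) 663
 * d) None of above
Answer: a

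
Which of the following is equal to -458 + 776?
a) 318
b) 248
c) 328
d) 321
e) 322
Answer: a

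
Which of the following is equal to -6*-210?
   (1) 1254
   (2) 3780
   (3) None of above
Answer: 3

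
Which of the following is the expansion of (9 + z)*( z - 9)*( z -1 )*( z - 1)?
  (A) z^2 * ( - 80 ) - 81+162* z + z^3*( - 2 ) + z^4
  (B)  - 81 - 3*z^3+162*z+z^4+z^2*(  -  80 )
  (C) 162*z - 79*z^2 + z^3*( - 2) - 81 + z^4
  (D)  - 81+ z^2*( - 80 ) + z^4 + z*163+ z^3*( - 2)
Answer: A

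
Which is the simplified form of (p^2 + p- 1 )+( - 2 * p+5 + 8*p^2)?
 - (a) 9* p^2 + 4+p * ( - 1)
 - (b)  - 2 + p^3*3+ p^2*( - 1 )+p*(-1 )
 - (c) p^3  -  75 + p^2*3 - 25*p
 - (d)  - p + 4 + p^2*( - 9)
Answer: a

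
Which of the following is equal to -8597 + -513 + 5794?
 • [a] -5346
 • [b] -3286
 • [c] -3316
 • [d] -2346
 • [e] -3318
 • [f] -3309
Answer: c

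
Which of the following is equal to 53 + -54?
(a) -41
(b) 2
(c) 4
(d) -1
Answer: d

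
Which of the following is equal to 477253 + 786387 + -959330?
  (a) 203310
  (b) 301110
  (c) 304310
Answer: c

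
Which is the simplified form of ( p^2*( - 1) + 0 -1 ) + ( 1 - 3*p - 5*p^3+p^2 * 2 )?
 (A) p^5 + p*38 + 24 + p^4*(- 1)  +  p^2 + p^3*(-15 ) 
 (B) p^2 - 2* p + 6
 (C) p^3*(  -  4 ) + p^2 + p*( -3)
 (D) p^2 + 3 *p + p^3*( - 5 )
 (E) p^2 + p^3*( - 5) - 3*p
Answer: E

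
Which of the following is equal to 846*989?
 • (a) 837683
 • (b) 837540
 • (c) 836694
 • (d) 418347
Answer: c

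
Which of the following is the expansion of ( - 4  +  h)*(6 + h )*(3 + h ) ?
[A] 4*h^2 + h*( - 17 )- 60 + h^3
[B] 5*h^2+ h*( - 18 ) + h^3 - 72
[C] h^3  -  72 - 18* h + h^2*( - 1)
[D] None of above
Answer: B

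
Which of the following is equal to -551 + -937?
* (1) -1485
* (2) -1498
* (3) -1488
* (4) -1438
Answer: 3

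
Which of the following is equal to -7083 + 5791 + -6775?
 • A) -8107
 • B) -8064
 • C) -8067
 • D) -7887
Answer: C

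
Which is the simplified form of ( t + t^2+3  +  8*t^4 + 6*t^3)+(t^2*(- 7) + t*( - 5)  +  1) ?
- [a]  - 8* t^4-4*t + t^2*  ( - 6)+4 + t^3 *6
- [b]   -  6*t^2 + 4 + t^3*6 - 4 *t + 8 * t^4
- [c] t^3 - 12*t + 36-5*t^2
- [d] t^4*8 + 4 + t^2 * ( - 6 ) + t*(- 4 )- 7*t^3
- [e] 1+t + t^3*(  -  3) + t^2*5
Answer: b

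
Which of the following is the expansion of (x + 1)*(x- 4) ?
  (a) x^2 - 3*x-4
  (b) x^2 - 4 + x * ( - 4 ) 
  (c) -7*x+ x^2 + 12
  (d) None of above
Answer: a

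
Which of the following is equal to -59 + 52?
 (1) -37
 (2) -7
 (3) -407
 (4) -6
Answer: 2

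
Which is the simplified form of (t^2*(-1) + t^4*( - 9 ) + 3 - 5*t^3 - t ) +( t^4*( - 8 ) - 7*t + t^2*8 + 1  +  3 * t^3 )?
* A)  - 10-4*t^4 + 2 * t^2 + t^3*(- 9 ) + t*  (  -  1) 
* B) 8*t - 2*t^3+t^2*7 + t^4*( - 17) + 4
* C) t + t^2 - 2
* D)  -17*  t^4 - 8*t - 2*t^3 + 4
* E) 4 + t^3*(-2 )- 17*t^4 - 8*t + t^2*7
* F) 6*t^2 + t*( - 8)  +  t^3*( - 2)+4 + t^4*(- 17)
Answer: E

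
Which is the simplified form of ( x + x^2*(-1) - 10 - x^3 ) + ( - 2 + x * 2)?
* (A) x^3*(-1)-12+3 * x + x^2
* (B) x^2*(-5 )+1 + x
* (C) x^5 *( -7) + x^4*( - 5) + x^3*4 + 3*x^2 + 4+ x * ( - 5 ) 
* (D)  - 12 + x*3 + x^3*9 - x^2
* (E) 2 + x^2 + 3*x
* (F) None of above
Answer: F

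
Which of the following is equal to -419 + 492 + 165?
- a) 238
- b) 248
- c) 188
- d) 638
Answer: a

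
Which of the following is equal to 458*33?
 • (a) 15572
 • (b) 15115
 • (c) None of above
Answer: c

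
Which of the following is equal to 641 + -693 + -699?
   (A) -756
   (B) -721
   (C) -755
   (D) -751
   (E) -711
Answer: D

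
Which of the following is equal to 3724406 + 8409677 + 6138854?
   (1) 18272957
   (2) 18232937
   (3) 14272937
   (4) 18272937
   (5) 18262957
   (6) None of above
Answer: 4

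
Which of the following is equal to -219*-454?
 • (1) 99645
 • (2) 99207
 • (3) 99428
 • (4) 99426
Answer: 4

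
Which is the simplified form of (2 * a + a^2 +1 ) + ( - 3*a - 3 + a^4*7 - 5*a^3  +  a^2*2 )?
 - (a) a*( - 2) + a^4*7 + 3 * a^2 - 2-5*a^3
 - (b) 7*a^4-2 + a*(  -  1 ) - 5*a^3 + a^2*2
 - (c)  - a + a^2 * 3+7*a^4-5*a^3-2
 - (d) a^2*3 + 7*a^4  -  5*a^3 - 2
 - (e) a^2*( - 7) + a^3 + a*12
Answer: c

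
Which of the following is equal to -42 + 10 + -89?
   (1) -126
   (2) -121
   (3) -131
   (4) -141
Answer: 2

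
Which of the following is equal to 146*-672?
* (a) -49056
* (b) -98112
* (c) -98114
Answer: b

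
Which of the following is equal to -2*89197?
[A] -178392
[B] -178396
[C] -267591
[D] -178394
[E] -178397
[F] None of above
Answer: D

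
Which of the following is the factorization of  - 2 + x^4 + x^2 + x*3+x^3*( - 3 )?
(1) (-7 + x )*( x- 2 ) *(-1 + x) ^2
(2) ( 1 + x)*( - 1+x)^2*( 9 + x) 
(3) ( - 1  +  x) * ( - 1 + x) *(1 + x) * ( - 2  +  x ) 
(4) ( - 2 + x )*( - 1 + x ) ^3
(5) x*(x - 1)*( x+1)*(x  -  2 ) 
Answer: 3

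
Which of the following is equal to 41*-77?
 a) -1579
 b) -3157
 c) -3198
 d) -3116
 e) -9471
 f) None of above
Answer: b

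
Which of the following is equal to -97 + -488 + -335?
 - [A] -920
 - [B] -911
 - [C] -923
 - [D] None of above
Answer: A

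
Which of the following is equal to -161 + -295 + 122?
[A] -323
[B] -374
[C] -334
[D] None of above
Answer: C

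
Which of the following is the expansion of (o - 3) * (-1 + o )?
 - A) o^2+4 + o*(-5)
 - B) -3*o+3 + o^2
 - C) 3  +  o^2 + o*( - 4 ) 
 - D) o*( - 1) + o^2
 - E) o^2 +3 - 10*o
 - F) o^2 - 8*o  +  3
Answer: C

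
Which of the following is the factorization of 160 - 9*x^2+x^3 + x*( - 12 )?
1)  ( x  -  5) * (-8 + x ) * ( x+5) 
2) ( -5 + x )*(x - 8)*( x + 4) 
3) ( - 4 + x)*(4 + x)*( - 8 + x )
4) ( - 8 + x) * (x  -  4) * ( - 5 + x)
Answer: 2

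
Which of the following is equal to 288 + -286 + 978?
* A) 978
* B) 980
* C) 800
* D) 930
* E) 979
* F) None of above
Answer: B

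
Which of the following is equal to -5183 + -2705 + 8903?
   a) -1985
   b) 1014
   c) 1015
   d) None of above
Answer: c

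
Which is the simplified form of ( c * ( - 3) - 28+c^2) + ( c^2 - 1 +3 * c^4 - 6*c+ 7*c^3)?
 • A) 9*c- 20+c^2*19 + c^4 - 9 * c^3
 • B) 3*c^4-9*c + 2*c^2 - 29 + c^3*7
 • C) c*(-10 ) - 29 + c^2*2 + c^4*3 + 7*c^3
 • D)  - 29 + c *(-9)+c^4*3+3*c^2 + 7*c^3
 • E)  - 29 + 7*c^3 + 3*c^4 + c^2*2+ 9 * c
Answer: B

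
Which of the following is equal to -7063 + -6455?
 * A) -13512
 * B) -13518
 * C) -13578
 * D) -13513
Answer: B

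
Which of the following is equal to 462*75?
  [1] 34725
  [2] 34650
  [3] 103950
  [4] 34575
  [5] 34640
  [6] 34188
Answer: 2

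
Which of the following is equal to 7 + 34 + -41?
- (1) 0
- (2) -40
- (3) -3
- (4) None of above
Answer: 1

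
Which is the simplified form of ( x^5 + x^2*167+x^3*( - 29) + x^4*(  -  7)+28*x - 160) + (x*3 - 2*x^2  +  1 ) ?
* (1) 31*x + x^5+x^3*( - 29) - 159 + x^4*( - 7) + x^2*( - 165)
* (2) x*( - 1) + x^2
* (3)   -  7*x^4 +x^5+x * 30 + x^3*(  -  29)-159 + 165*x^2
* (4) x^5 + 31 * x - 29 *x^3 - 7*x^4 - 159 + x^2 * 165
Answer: 4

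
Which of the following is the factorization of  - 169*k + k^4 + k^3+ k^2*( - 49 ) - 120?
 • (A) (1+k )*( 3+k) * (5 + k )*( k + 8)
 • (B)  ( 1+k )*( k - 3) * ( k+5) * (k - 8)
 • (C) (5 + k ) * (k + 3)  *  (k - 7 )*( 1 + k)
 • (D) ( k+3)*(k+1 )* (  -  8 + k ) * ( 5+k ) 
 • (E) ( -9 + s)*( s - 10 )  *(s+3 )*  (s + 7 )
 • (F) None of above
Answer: D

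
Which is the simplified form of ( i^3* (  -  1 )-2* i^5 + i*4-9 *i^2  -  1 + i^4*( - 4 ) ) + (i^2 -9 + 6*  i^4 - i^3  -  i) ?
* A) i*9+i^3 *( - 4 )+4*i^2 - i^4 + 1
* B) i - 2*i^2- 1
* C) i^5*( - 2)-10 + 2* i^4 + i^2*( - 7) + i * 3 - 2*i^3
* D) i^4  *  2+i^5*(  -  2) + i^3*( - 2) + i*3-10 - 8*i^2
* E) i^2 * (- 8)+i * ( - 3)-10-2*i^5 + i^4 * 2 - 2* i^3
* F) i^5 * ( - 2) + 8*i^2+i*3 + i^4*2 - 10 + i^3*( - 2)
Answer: D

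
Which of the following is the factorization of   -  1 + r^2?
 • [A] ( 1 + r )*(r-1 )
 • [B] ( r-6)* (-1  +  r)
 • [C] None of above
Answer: A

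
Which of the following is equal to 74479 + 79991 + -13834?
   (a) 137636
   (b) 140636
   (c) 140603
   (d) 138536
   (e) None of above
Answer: b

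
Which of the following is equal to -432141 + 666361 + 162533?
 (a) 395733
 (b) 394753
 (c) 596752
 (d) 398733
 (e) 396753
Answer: e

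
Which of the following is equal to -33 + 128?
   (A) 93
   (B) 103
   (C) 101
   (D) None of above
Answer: D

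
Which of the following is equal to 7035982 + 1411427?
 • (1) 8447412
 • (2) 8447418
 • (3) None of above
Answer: 3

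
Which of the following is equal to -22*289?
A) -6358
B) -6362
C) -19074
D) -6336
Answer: A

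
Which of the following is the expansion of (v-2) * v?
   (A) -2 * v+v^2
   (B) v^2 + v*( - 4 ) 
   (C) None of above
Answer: A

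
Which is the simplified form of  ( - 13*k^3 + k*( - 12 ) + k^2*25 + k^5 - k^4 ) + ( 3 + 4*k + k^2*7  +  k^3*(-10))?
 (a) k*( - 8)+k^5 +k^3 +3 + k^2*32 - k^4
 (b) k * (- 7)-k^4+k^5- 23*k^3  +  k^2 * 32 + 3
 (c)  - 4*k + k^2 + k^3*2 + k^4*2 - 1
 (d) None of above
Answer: d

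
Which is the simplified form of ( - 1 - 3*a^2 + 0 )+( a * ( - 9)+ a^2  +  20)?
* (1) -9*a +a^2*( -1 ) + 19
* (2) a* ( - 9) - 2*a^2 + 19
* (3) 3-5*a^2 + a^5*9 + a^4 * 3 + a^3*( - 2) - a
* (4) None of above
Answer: 2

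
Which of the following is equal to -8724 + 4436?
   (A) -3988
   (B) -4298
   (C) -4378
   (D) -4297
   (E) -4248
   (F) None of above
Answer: F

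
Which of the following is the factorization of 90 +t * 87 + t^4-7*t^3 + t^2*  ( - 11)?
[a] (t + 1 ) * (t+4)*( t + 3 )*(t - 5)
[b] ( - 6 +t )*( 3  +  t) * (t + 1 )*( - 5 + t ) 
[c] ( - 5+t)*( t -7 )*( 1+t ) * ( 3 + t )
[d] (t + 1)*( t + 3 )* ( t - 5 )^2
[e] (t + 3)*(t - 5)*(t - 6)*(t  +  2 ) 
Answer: b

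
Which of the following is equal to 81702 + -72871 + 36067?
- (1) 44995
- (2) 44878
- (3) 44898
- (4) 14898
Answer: 3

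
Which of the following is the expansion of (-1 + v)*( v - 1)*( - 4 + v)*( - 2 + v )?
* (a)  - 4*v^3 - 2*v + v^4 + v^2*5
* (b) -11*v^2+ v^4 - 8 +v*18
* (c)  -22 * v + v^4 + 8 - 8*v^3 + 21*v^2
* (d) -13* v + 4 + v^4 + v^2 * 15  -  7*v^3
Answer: c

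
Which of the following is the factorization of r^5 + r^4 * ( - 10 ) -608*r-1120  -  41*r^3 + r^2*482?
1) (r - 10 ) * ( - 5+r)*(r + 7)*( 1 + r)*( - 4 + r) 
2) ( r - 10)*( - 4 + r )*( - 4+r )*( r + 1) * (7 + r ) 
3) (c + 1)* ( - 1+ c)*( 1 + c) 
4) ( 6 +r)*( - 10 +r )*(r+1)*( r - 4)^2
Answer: 2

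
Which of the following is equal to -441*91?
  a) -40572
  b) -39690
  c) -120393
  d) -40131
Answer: d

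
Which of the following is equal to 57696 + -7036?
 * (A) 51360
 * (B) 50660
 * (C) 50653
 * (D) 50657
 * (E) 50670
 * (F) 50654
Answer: B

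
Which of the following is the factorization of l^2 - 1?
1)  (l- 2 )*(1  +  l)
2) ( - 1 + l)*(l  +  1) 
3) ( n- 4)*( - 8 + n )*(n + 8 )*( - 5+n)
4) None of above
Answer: 2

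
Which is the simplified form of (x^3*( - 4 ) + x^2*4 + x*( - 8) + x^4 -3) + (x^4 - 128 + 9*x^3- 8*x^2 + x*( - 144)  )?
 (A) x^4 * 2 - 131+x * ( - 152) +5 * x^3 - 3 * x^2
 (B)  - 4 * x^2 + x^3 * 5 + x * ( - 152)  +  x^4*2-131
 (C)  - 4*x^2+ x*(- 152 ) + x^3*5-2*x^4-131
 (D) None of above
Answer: B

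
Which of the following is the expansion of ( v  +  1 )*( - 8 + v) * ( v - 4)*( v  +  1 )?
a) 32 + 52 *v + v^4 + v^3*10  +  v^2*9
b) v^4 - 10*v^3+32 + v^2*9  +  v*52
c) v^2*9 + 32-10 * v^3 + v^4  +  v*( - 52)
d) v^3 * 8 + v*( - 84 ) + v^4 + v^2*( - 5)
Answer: b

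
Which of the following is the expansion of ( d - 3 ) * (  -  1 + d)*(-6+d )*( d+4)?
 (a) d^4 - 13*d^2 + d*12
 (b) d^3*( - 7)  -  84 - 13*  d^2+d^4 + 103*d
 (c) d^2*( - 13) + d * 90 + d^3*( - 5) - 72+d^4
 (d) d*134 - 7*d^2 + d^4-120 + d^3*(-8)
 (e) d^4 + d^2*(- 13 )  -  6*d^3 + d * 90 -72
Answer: e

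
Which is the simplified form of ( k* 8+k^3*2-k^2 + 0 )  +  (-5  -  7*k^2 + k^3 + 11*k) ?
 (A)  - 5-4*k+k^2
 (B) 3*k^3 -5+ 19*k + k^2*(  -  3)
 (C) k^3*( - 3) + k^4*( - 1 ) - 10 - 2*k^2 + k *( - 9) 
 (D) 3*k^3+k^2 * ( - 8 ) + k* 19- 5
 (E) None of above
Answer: D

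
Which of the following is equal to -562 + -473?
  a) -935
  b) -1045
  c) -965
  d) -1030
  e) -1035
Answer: e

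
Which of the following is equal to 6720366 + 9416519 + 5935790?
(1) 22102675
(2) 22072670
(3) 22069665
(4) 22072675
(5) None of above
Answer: 4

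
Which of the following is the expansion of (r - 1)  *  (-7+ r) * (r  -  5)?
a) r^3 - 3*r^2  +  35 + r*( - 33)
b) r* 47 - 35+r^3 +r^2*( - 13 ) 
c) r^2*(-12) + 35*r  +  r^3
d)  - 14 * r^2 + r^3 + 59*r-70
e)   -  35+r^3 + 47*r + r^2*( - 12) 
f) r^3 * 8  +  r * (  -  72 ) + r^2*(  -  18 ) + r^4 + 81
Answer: b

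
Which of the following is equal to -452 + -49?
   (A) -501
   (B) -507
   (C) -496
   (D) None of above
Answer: A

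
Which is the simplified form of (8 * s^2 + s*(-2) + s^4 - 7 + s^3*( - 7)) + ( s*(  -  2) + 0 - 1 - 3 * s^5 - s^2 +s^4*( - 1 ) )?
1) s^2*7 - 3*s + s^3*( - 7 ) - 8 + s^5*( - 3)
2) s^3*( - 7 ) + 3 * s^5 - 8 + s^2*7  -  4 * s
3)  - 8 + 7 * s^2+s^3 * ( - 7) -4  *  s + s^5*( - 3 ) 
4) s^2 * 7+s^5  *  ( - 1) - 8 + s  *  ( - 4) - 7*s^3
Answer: 3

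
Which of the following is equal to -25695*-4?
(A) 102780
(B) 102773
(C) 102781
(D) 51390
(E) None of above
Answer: A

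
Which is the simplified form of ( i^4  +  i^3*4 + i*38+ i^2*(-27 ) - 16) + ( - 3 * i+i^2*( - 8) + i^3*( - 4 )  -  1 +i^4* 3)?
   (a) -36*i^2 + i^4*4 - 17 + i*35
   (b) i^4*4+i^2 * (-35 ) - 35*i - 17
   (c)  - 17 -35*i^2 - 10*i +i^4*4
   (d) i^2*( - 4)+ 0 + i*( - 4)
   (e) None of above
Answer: e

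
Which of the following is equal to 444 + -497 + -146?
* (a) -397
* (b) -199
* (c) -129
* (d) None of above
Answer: b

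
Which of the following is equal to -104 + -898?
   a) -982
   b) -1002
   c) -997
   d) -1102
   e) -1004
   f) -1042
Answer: b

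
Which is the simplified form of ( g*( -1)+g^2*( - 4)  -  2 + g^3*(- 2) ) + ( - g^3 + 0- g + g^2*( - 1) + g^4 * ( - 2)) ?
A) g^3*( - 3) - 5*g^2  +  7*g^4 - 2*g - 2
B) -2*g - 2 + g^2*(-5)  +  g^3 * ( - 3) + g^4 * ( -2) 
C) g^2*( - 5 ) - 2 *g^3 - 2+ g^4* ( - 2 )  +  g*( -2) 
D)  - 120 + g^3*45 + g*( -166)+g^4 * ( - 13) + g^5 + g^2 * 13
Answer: B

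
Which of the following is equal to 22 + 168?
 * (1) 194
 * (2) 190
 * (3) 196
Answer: 2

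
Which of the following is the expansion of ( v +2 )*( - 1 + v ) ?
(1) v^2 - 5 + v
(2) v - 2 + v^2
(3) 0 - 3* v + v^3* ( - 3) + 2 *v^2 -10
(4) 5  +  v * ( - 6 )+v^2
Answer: 2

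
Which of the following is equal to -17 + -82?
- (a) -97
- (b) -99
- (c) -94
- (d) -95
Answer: b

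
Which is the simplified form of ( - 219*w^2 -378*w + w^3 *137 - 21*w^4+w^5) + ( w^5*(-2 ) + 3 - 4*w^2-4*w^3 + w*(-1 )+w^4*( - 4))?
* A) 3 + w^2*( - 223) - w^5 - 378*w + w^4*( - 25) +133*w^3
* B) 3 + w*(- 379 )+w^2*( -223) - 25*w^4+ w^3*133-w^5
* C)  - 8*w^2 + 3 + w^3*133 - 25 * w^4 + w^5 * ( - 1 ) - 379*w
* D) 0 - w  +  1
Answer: B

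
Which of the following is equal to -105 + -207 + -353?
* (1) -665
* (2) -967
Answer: 1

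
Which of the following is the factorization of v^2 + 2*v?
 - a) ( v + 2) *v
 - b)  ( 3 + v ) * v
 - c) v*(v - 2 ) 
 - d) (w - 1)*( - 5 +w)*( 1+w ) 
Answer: a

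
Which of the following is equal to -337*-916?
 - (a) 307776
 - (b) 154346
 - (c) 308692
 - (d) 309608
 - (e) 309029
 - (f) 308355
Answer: c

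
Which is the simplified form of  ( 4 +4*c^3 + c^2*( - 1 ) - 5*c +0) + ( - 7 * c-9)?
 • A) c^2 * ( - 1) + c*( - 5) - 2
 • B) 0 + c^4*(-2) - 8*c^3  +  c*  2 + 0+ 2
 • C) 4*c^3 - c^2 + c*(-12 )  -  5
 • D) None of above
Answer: C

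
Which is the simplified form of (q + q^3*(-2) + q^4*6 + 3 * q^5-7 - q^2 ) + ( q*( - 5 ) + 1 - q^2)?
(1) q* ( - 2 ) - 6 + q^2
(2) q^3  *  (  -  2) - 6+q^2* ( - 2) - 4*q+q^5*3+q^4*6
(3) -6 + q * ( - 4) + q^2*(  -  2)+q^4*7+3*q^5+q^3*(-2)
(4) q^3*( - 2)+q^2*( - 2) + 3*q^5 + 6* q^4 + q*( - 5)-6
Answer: 2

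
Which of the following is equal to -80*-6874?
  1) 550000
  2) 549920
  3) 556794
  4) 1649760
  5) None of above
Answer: 2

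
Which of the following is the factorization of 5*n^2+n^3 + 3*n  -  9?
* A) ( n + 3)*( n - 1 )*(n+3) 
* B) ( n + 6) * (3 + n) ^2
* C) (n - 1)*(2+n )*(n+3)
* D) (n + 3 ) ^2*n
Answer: A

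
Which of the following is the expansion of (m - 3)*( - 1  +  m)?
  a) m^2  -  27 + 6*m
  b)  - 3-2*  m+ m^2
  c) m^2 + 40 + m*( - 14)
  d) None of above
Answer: d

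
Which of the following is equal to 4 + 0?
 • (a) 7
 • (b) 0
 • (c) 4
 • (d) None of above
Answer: c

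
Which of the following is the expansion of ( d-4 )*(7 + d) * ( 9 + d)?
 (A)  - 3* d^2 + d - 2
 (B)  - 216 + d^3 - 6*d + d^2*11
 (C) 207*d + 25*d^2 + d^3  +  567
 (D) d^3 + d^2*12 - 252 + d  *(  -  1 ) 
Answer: D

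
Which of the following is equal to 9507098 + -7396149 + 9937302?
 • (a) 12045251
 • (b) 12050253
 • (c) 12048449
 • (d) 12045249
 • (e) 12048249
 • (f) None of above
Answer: f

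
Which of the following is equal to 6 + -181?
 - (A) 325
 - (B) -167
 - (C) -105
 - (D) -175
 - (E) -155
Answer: D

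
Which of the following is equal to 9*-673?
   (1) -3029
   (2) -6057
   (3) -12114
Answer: 2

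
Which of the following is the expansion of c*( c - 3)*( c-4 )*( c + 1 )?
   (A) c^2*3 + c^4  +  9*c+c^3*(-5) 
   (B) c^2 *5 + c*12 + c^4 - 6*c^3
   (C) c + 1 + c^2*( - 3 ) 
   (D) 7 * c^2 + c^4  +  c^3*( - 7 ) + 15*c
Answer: B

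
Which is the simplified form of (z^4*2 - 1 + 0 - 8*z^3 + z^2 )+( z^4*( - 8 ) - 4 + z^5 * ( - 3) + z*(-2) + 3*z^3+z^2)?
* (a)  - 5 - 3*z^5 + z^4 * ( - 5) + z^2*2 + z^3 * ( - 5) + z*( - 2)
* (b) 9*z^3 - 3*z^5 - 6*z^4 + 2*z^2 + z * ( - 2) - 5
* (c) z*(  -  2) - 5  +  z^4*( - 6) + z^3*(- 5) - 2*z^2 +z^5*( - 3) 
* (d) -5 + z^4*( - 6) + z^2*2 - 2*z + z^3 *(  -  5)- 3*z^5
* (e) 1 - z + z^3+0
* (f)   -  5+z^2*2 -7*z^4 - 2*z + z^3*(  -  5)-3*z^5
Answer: d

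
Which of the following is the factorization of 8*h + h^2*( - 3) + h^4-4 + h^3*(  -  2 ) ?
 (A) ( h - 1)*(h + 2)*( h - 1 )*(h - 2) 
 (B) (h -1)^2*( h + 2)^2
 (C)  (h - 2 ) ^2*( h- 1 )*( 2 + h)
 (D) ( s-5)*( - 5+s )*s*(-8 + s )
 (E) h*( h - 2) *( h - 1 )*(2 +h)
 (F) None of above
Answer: A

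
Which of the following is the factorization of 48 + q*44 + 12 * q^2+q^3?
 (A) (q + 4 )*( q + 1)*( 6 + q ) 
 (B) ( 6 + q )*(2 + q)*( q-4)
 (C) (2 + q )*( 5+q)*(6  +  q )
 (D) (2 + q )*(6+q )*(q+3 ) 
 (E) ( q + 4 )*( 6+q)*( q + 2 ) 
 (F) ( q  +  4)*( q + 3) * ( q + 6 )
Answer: E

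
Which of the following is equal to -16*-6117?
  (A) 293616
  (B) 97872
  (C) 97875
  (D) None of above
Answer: B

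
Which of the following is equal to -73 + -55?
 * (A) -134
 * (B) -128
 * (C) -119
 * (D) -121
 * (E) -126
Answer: B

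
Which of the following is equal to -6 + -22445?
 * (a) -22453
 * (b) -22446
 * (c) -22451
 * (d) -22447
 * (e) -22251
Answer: c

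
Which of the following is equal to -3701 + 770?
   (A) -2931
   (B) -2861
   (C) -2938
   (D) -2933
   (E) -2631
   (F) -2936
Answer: A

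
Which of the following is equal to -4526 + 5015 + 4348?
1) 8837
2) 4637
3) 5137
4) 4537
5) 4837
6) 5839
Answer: 5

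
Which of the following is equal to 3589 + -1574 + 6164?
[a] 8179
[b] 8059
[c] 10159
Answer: a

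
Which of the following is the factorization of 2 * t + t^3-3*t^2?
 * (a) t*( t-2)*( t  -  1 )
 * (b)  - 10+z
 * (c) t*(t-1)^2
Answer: a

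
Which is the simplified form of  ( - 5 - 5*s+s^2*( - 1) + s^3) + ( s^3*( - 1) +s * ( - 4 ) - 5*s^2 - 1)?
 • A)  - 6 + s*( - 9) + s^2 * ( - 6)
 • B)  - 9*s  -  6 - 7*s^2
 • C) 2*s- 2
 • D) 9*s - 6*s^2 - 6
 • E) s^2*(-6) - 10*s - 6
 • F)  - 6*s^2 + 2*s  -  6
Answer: A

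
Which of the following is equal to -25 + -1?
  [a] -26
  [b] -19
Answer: a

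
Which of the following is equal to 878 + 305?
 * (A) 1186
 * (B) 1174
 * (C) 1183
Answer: C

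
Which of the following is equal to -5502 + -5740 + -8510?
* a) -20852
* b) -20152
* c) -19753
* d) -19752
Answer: d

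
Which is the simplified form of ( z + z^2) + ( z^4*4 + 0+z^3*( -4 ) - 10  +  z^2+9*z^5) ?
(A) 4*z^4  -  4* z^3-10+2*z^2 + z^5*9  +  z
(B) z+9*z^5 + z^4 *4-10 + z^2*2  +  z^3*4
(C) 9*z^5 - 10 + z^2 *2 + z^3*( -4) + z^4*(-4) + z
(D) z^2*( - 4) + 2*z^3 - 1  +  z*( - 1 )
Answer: A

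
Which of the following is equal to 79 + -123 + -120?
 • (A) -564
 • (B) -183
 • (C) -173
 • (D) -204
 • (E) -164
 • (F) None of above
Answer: E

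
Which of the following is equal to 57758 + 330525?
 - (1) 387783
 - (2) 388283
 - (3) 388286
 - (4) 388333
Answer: 2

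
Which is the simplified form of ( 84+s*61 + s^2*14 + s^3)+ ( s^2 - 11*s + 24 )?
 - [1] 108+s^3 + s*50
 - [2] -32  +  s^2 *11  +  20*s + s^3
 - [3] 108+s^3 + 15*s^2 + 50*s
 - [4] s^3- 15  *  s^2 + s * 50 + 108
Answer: 3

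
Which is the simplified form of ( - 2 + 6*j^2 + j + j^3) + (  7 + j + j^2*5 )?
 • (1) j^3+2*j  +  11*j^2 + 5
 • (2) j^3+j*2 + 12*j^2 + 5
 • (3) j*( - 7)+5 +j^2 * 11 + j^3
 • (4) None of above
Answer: 1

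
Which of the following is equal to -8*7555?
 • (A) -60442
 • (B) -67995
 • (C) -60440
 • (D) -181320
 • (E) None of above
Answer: C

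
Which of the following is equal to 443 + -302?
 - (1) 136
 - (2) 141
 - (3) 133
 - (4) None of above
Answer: 2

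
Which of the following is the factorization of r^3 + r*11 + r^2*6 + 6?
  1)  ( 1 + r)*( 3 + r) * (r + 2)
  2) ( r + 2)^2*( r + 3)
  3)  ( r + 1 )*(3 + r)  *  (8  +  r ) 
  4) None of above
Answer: 1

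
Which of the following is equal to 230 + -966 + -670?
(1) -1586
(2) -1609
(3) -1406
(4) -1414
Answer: 3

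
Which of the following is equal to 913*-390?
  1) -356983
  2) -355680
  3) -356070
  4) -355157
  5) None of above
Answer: 3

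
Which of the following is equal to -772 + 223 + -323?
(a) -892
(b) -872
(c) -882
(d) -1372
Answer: b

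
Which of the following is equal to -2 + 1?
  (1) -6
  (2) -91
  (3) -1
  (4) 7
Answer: 3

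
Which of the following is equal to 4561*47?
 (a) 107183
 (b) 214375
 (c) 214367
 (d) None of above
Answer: c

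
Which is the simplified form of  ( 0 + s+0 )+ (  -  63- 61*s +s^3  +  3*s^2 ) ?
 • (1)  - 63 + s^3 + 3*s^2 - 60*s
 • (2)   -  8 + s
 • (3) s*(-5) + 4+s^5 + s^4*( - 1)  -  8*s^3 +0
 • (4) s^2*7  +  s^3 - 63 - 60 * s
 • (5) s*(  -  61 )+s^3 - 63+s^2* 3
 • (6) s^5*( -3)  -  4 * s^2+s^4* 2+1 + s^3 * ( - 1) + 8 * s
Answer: 1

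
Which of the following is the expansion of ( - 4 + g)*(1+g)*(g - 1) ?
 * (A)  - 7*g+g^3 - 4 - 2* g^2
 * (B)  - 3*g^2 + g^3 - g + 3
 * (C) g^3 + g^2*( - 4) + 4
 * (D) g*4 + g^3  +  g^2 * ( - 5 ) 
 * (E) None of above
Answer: E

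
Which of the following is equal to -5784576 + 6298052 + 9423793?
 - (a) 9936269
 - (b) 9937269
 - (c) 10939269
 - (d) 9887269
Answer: b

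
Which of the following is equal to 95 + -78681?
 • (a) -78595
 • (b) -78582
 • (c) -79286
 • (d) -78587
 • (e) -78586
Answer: e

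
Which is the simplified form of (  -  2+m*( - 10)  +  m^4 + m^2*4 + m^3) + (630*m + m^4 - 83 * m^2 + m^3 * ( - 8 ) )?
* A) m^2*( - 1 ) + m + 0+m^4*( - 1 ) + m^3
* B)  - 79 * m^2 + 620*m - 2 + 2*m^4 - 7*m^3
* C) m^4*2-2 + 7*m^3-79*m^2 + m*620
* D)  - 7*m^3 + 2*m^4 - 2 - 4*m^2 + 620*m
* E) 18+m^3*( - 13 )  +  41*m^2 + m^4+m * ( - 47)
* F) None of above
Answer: B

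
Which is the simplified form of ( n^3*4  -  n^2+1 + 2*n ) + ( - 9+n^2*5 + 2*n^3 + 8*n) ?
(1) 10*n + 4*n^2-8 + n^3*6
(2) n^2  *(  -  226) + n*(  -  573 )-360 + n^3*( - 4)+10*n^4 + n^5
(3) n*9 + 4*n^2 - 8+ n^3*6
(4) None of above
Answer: 1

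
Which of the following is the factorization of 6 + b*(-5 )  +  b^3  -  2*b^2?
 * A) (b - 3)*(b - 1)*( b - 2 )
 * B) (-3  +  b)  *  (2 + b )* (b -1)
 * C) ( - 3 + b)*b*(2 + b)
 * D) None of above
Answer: B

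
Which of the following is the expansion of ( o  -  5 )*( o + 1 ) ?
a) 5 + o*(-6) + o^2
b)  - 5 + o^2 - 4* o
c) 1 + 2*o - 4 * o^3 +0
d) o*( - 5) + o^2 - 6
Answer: b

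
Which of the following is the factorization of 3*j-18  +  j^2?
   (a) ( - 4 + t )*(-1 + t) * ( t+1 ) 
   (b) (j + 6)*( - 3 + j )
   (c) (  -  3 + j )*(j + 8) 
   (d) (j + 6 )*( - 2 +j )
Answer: b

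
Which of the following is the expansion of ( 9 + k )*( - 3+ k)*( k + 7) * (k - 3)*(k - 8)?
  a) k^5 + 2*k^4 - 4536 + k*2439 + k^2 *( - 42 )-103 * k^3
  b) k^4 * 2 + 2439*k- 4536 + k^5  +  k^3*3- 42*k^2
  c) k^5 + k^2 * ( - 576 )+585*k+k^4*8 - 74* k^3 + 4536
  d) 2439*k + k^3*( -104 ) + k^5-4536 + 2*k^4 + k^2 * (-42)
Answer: d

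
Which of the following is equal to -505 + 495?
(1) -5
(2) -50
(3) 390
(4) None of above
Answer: 4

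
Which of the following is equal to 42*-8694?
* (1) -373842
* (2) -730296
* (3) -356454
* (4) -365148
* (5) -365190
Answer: 4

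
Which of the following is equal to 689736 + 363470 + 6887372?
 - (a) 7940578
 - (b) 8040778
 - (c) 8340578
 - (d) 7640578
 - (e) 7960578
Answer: a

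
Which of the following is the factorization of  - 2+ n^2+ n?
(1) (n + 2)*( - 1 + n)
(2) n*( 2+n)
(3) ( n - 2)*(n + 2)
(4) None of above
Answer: 1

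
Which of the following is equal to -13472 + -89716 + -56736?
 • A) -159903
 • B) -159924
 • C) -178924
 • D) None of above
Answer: B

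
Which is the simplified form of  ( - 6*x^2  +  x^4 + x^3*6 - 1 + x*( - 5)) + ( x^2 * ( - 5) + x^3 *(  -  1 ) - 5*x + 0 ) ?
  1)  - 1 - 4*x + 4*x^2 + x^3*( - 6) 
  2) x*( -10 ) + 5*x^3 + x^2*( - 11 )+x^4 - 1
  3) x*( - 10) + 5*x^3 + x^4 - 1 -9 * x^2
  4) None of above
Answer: 2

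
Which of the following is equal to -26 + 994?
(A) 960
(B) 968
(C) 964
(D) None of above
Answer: B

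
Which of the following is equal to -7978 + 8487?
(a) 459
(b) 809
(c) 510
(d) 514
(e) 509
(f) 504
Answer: e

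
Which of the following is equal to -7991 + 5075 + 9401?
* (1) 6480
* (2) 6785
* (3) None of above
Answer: 3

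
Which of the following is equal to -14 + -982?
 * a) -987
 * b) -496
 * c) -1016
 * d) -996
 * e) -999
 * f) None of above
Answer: d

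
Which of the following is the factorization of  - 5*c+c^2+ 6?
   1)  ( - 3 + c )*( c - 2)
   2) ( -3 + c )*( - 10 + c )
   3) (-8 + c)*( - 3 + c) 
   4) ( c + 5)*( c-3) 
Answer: 1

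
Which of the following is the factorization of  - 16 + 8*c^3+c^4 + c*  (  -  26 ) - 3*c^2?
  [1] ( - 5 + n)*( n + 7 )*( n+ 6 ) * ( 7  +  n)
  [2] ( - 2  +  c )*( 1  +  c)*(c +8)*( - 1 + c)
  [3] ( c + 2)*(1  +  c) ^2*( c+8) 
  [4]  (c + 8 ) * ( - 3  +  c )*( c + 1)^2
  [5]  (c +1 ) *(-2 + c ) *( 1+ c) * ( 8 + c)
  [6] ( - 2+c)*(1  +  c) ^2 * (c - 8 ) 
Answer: 5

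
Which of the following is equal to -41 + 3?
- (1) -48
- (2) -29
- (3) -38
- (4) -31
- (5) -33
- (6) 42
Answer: 3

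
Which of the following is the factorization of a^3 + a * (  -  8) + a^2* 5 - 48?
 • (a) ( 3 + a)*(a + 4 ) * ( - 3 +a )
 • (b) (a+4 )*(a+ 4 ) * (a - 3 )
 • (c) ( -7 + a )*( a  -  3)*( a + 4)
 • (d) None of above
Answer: b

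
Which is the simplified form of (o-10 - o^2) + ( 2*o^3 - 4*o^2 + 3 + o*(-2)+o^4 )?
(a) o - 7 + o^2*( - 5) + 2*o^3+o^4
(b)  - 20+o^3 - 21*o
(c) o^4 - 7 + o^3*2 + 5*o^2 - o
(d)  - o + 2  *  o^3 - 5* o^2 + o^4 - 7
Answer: d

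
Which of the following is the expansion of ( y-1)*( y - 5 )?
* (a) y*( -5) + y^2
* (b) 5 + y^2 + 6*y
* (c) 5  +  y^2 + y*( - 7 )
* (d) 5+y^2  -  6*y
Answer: d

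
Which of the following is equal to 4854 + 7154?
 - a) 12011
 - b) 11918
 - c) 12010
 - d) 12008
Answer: d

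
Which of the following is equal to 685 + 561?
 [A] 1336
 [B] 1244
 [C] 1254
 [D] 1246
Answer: D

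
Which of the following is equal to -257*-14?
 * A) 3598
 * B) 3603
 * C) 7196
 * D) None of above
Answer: A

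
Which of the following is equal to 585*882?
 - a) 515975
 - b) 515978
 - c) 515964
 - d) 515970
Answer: d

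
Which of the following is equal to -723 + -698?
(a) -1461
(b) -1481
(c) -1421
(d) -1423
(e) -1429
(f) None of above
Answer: c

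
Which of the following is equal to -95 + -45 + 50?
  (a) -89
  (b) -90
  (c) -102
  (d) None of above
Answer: b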